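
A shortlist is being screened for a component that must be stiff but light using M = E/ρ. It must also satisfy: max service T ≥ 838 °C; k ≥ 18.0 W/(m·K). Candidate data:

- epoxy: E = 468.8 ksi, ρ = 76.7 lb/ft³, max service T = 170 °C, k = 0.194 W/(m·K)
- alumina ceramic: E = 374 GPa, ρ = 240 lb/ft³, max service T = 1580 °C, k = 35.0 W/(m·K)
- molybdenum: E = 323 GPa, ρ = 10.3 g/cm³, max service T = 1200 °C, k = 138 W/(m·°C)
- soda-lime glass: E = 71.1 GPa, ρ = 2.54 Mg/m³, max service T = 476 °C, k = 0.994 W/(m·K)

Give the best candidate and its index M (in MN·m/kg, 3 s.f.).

Screen on constraints: max service T ≥ 838 °C; k ≥ 18.0 W/(m·K). Survivors: alumina ceramic, molybdenum.
Putting every candidate on a common basis:
  alumina ceramic: E = 374.0 GPa, ρ = 3844 kg/m³
  molybdenum: E = 323.0 GPa, ρ = 10300 kg/m³
  alumina ceramic: M = 97.3 MN·m/kg
  molybdenum: M = 31.4 MN·m/kg
Alumina ceramic ranks first.

alumina ceramic, M = 97.3 MN·m/kg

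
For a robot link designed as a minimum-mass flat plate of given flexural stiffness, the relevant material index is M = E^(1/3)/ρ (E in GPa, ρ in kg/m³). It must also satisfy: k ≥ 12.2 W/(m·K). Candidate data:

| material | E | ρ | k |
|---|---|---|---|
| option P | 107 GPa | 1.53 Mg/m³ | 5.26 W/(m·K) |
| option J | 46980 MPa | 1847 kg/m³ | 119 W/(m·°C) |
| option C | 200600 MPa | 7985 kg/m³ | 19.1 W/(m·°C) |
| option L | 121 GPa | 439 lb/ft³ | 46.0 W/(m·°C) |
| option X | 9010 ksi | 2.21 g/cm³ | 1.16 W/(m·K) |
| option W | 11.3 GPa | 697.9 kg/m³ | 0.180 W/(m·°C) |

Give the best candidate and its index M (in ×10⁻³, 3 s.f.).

Screen on constraints: k ≥ 12.2 W/(m·K). Survivors: option J, option C, option L.
Convert each candidate to consistent units, then evaluate M:
  option J: E = 46.98 GPa, ρ = 1847 kg/m³
  option C: E = 200.6 GPa, ρ = 7985 kg/m³
  option L: E = 121.0 GPa, ρ = 7032 kg/m³
  option J: M = 1.95×10⁻³
  option C: M = 0.733×10⁻³
  option L: M = 0.703×10⁻³
The maximum is for option J.

option J, M = 1.95×10⁻³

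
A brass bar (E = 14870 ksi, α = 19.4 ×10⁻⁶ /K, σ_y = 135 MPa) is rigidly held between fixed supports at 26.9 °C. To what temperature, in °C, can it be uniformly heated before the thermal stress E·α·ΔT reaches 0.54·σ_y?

E = 14870 ksi = 102.5 GPa.
E·α·ΔT = 72.90 MPa ⇒ ΔT = 72.90 / (102.5×10³ × 19.4×10⁻⁶) = 36.65 K.
T = 26.9 + 36.65 = 63.55 °C.

63.6 °C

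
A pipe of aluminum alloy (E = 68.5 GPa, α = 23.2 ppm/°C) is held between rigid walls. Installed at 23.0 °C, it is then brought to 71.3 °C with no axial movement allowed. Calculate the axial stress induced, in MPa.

ΔT = 48.30 K. Constrained thermal stress σ = E·α·ΔT = 68.50×10³ MPa × 23.2×10⁻⁶ × 48.30 = 76.8 MPa (compressive).

76.8 MPa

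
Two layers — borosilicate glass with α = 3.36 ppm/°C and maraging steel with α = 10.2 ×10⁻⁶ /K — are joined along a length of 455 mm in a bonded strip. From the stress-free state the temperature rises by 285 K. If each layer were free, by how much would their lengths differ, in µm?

887 µm

Δα = |3.36 − 10.2|×10⁻⁶/K = 6.84×10⁻⁶/K.
ΔL_mismatch = Δα·L·ΔT = 6.84×10⁻⁶ × 455.0 mm × 285.0 K = 887 µm.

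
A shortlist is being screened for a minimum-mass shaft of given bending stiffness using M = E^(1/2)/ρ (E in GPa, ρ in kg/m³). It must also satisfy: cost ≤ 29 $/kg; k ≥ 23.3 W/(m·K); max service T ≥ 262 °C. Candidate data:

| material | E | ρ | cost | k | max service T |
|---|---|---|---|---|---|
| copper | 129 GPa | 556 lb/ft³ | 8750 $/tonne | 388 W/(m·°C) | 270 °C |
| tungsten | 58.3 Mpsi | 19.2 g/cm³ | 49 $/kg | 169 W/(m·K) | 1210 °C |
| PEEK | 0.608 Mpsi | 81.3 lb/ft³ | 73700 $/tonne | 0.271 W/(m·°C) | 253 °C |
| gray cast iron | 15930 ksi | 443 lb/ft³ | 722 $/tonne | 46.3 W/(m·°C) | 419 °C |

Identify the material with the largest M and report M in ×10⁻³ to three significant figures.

Screen on constraints: cost ≤ 29 $/kg; k ≥ 23.3 W/(m·K); max service T ≥ 262 °C. Survivors: copper, gray cast iron.
Convert each candidate to consistent units, then evaluate M:
  copper: E = 129.0 GPa, ρ = 8906 kg/m³
  gray cast iron: E = 109.8 GPa, ρ = 7096 kg/m³
  gray cast iron: M = 1.48×10⁻³
  copper: M = 1.28×10⁻³
Gray cast iron ranks first.

gray cast iron, M = 1.48×10⁻³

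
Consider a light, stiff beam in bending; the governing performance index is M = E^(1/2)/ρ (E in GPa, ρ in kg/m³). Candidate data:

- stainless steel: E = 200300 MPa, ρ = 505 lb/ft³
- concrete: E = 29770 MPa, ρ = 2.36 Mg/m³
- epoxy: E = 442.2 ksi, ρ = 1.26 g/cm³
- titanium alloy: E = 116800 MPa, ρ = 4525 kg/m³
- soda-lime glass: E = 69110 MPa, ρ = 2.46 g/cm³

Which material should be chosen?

In SI units:
  stainless steel: E = 200.3 GPa, ρ = 8089 kg/m³
  concrete: E = 29.77 GPa, ρ = 2360 kg/m³
  epoxy: E = 3.049 GPa, ρ = 1260 kg/m³
  titanium alloy: E = 116.8 GPa, ρ = 4525 kg/m³
  soda-lime glass: E = 69.11 GPa, ρ = 2460 kg/m³
  soda-lime glass: M = 3.38×10⁻³
  titanium alloy: M = 2.39×10⁻³
  concrete: M = 2.31×10⁻³
  stainless steel: M = 1.75×10⁻³
  epoxy: M = 1.39×10⁻³
Soda-lime glass ranks first.

soda-lime glass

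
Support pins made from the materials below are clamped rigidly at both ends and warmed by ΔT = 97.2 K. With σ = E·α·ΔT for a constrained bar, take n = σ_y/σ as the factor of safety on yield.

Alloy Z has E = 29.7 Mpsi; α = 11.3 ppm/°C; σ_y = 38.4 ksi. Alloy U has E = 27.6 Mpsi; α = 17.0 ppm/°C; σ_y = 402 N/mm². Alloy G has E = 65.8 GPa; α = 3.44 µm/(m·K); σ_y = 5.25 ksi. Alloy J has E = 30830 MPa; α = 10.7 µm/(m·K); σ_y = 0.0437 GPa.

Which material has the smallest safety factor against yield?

With everything in SI (GPa, ×10⁻⁶/K, MPa):
  alloy Z: E = 204.8, α = 11.3, σ_y = 264.8 → σ = 225 MPa, n = 1.18
  alloy U: E = 190.3, α = 17.0, σ_y = 402.0 → σ = 314 MPa, n = 1.28
  alloy G: E = 65.80, α = 3.44, σ_y = 36.20 → σ = 22.0 MPa, n = 1.65
  alloy J: E = 30.83, α = 10.7, σ_y = 43.70 → σ = 32.1 MPa, n = 1.36
Smallest n: alloy Z with n = 1.18.

alloy Z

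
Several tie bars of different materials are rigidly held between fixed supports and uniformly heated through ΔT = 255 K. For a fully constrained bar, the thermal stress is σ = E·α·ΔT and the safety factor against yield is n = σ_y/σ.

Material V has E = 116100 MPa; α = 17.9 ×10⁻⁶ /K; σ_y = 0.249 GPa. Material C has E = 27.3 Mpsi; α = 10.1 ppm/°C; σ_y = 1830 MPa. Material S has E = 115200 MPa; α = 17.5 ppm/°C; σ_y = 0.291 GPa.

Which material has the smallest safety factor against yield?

material V

Converting E to GPa, α to ×10⁻⁶/K, σ_y to MPa, then σ and n for each:
  material V: E = 116.1, α = 17.9, σ_y = 249.0 → σ = 530 MPa, n = 0.470
  material C: E = 188.2, α = 10.1, σ_y = 1830 → σ = 485 MPa, n = 3.77
  material S: E = 115.2, α = 17.5, σ_y = 291.0 → σ = 514 MPa, n = 0.566
Material V has the lowest safety factor, n = 0.470.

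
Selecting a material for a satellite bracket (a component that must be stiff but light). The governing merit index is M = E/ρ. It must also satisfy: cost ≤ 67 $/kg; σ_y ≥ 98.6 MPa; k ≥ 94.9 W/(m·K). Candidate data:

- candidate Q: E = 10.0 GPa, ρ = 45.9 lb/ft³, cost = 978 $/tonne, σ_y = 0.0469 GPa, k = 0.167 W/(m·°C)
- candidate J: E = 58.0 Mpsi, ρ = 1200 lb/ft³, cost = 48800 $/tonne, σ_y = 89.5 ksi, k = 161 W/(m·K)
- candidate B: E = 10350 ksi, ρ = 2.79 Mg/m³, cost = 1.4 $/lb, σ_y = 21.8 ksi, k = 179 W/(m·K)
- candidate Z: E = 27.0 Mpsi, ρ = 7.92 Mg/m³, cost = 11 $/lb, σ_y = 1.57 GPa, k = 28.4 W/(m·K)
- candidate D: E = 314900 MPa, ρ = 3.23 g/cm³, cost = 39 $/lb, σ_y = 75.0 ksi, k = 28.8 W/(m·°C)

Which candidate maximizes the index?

candidate B

Screen on constraints: cost ≤ 67 $/kg; σ_y ≥ 98.6 MPa; k ≥ 94.9 W/(m·K). Survivors: candidate J, candidate B.
In SI units:
  candidate J: E = 399.9 GPa, ρ = 19220 kg/m³
  candidate B: E = 71.36 GPa, ρ = 2790 kg/m³
  candidate B: M = 25.6 MN·m/kg
  candidate J: M = 20.8 MN·m/kg
Candidate B has the largest M.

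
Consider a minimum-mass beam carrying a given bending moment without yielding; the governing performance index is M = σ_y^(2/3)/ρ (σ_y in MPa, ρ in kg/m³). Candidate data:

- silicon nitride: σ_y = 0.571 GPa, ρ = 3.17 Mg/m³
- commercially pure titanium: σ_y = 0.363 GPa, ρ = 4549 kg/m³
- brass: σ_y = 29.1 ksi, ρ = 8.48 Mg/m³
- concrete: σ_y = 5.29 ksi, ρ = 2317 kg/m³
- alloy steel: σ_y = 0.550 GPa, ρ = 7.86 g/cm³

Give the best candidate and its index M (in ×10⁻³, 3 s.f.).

Convert each candidate to consistent units, then evaluate M:
  silicon nitride: σ_y = 571.0 MPa, ρ = 3170 kg/m³
  commercially pure titanium: σ_y = 363.0 MPa, ρ = 4549 kg/m³
  brass: σ_y = 200.6 MPa, ρ = 8480 kg/m³
  concrete: σ_y = 36.47 MPa, ρ = 2317 kg/m³
  alloy steel: σ_y = 550.0 MPa, ρ = 7860 kg/m³
  silicon nitride: M = 21.7×10⁻³
  commercially pure titanium: M = 11.2×10⁻³
  alloy steel: M = 8.54×10⁻³
  concrete: M = 4.75×10⁻³
  brass: M = 4.04×10⁻³
The maximum is for silicon nitride.

silicon nitride, M = 21.7×10⁻³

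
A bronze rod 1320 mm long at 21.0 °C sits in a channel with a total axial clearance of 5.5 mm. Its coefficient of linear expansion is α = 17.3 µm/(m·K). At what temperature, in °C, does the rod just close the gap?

α·L₀·ΔT = 5.5 mm ⇒ ΔT = 5.5 / (17.3×10⁻⁶ × 1320.0) = 240.8 K.
T = 21.0 + 240.8 = 261.8 °C.

262 °C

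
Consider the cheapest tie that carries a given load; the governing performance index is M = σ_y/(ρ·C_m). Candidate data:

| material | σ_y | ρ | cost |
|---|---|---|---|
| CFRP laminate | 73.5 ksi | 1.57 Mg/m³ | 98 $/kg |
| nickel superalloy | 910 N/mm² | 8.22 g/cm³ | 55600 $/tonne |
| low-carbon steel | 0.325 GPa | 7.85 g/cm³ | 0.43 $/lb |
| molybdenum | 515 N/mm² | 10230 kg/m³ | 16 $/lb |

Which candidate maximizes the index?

After converting to SI:
  CFRP laminate: σ_y = 506.8 MPa, ρ = 1570 kg/m³, cost = 98.00 $/kg
  nickel superalloy: σ_y = 910.0 MPa, ρ = 8220 kg/m³, cost = 55.60 $/kg
  low-carbon steel: σ_y = 325.0 MPa, ρ = 7850 kg/m³, cost = 0.9480 $/kg
  molybdenum: σ_y = 515.0 MPa, ρ = 10230 kg/m³, cost = 35.27 $/kg
  low-carbon steel: M = 43.7 kN·m per $
  CFRP laminate: M = 3.29 kN·m per $
  nickel superalloy: M = 1.99 kN·m per $
  molybdenum: M = 1.43 kN·m per $
Low-carbon steel has the largest M.

low-carbon steel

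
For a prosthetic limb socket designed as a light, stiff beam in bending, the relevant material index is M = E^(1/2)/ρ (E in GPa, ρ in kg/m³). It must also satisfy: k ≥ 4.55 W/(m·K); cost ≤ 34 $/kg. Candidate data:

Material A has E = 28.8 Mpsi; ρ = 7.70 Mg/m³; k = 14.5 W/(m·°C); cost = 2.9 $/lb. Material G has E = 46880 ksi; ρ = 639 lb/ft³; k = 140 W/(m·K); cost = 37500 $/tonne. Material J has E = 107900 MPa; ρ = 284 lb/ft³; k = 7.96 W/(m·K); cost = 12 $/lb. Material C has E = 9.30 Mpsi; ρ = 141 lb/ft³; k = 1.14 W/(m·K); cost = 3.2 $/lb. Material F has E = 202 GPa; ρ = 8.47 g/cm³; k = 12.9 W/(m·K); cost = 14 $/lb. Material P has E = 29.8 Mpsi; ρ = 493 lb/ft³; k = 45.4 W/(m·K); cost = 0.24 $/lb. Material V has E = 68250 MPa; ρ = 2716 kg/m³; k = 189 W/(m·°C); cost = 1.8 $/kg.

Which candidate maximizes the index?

material V

Screen on constraints: k ≥ 4.55 W/(m·K); cost ≤ 34 $/kg. Survivors: material A, material J, material F, material P, material V.
Convert each candidate to consistent units, then evaluate M:
  material A: E = 198.6 GPa, ρ = 7700 kg/m³
  material J: E = 107.9 GPa, ρ = 4549 kg/m³
  material F: E = 202.0 GPa, ρ = 8470 kg/m³
  material P: E = 205.5 GPa, ρ = 7897 kg/m³
  material V: E = 68.25 GPa, ρ = 2716 kg/m³
  material V: M = 3.04×10⁻³
  material J: M = 2.28×10⁻³
  material A: M = 1.83×10⁻³
  material P: M = 1.82×10⁻³
  material F: M = 1.68×10⁻³
Material V ranks first.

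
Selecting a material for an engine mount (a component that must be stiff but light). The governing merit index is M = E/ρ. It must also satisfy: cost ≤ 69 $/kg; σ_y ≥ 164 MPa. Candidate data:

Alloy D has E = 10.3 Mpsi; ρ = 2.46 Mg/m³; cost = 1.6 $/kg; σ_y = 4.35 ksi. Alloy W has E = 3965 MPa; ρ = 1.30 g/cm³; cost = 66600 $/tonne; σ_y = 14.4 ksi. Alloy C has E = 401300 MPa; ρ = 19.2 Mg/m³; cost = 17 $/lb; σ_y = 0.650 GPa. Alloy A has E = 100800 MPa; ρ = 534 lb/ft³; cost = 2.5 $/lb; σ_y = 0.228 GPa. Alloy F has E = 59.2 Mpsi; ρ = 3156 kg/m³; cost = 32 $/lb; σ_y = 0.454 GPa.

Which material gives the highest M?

Screen on constraints: cost ≤ 69 $/kg; σ_y ≥ 164 MPa. Survivors: alloy C, alloy A.
In SI units:
  alloy C: E = 401.3 GPa, ρ = 19200 kg/m³
  alloy A: E = 100.8 GPa, ρ = 8554 kg/m³
  alloy C: M = 20.9 MN·m/kg
  alloy A: M = 11.8 MN·m/kg
The maximum is for alloy C.

alloy C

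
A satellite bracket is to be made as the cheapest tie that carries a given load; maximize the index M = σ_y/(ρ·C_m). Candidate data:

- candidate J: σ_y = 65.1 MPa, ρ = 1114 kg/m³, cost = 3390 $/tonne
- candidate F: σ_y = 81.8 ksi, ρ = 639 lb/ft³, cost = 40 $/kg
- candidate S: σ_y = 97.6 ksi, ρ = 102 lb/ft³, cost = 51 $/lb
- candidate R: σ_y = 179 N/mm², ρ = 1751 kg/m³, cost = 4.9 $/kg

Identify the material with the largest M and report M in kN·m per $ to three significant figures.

candidate R, M = 20.9 kN·m per $

In SI units:
  candidate J: σ_y = 65.10 MPa, ρ = 1114 kg/m³, cost = 3.390 $/kg
  candidate F: σ_y = 564.0 MPa, ρ = 10240 kg/m³, cost = 40.00 $/kg
  candidate S: σ_y = 672.9 MPa, ρ = 1634 kg/m³, cost = 112.4 $/kg
  candidate R: σ_y = 179.0 MPa, ρ = 1751 kg/m³, cost = 4.900 $/kg
  candidate R: M = 20.9 kN·m per $
  candidate J: M = 17.2 kN·m per $
  candidate S: M = 3.66 kN·m per $
  candidate F: M = 1.38 kN·m per $
Candidate R ranks first.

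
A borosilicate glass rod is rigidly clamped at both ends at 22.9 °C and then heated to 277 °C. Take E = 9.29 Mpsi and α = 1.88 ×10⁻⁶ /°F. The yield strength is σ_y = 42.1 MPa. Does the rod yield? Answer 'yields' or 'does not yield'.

yields

E = 9.29 Mpsi = 64.05 GPa.
α = 1.88×10⁻⁶/°F × 9/5 = 3.38×10⁻⁶/K.
ΔT = 254.1 K. Constrained thermal stress σ = E·α·ΔT = 64.05×10³ MPa × 3.38×10⁻⁶ × 254.1 = 55.1 MPa (compressive).
Compare to σ_y = 42.1 MPa: σ ≥ σ_y, so it yields.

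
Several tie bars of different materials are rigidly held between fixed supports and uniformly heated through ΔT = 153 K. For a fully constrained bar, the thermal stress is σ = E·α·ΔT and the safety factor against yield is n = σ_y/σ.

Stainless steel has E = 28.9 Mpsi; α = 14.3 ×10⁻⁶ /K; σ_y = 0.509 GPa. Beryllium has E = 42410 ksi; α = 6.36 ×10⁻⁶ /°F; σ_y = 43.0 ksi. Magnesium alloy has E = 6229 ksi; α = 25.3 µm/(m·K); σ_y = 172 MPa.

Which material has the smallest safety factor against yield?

beryllium

With everything in SI (GPa, ×10⁻⁶/K, MPa):
  stainless steel: E = 199.3, α = 14.3, σ_y = 509.0 → σ = 436 MPa, n = 1.17
  beryllium: E = 292.4, α = 11.4, σ_y = 296.5 → σ = 512 MPa, n = 0.579
  magnesium alloy: E = 42.95, α = 25.3, σ_y = 172.0 → σ = 166 MPa, n = 1.03
The minimum is beryllium at n = 0.579.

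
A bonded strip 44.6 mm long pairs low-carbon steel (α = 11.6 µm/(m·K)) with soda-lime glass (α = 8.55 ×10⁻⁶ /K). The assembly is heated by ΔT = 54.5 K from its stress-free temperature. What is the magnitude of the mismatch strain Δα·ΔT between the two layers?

1.66×10⁻⁴

Δα = |11.6 − 8.55|×10⁻⁶/K = 3.05×10⁻⁶/K.
Mismatch strain = Δα·ΔT = 3.05×10⁻⁶ × 54.5 = 1.66×10⁻⁴.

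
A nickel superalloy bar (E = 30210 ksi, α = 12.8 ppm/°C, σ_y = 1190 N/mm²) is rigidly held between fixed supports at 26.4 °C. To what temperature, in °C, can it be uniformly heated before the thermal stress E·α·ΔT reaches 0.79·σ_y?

E = 30210 ksi = 208.3 GPa.
σ_y = 1190 N/mm² = 1190 MPa.
E·α·ΔT = 940.1 MPa ⇒ ΔT = 940.1 / (208.3×10³ × 12.8×10⁻⁶) = 352.6 K.
T = 26.4 + 352.6 = 379.0 °C.

379 °C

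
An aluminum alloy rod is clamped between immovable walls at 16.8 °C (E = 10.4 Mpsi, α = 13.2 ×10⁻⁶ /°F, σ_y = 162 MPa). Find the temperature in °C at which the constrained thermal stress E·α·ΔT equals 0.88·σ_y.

E = 10.4 Mpsi = 71.71 GPa.
α = 13.2×10⁻⁶/°F × 9/5 = 23.8×10⁻⁶/K.
E·α·ΔT = 142.6 MPa ⇒ ΔT = 142.6 / (71.71×10³ × 23.8×10⁻⁶) = 83.68 K.
T = 16.8 + 83.68 = 100.5 °C.

100 °C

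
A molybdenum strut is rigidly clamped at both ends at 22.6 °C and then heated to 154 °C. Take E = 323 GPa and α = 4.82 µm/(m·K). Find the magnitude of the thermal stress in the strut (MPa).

ΔT = 131.4 K. Constrained thermal stress σ = E·α·ΔT = 323.0×10³ MPa × 4.82×10⁻⁶ × 131.4 = 205 MPa (compressive).

205 MPa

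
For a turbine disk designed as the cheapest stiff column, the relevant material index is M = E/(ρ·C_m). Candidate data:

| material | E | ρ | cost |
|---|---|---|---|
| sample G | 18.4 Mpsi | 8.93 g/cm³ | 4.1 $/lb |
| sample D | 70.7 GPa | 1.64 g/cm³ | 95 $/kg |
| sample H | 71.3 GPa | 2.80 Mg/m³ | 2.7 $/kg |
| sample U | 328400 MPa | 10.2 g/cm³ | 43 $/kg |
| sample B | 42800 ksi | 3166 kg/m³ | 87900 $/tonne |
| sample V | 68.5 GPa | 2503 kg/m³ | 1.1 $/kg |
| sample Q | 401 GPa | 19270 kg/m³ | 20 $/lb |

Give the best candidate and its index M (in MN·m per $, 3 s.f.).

Convert each candidate to consistent units, then evaluate M:
  sample G: E = 126.9 GPa, ρ = 8930 kg/m³, cost = 9.039 $/kg
  sample D: E = 70.70 GPa, ρ = 1640 kg/m³, cost = 95.00 $/kg
  sample H: E = 71.30 GPa, ρ = 2800 kg/m³, cost = 2.700 $/kg
  sample U: E = 328.4 GPa, ρ = 10200 kg/m³, cost = 43.00 $/kg
  sample B: E = 295.1 GPa, ρ = 3166 kg/m³, cost = 87.90 $/kg
  sample V: E = 68.50 GPa, ρ = 2503 kg/m³, cost = 1.100 $/kg
  sample Q: E = 401.0 GPa, ρ = 19270 kg/m³, cost = 44.09 $/kg
  sample V: M = 24.9 MN·m per $
  sample H: M = 9.43 MN·m per $
  sample G: M = 1.57 MN·m per $
  sample B: M = 1.06 MN·m per $
  sample U: M = 0.749 MN·m per $
  sample Q: M = 0.472 MN·m per $
  sample D: M = 0.454 MN·m per $
Sample V has the largest M.

sample V, M = 24.9 MN·m per $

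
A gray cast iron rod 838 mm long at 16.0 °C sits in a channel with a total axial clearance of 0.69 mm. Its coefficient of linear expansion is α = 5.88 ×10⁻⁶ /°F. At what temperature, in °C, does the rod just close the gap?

93.8 °C

α = 5.88×10⁻⁶/°F × 9/5 = 10.6×10⁻⁶/K.
α·L₀·ΔT = 0.69 mm ⇒ ΔT = 0.69 / (10.6×10⁻⁶ × 838.0) = 77.80 K.
T = 16.0 + 77.80 = 93.80 °C.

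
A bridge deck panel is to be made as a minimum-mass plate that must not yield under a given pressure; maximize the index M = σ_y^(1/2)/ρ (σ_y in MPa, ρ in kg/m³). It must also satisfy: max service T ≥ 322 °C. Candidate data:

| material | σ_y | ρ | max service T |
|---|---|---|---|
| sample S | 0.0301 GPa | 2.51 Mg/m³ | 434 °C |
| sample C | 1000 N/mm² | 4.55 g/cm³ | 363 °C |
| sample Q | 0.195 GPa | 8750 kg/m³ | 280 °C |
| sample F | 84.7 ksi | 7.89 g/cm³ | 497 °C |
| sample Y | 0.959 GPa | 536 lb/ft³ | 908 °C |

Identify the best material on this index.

sample C

Screen on constraints: max service T ≥ 322 °C. Survivors: sample S, sample C, sample F, sample Y.
Convert each candidate to consistent units, then evaluate M:
  sample S: σ_y = 30.10 MPa, ρ = 2510 kg/m³
  sample C: σ_y = 1000 MPa, ρ = 4550 kg/m³
  sample F: σ_y = 584.0 MPa, ρ = 7890 kg/m³
  sample Y: σ_y = 959.0 MPa, ρ = 8586 kg/m³
  sample C: M = 6.95×10⁻³
  sample Y: M = 3.61×10⁻³
  sample F: M = 3.06×10⁻³
  sample S: M = 2.19×10⁻³
The maximum is for sample C.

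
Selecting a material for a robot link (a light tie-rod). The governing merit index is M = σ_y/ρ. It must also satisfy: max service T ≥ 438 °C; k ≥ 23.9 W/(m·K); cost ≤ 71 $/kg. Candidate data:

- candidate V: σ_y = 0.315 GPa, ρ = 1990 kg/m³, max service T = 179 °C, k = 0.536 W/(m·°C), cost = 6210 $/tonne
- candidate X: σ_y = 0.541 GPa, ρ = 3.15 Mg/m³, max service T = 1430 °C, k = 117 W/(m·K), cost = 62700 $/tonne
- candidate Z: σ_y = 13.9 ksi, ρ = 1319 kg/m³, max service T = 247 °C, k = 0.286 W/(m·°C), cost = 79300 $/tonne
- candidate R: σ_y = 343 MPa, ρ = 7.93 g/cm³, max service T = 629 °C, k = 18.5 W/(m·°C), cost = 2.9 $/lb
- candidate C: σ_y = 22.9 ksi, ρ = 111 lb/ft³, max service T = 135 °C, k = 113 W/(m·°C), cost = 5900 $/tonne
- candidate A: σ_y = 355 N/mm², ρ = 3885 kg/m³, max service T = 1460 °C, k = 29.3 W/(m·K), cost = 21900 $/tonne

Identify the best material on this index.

Screen on constraints: max service T ≥ 438 °C; k ≥ 23.9 W/(m·K); cost ≤ 71 $/kg. Survivors: candidate X, candidate A.
Putting every candidate on a common basis:
  candidate X: σ_y = 541.0 MPa, ρ = 3150 kg/m³
  candidate A: σ_y = 355.0 MPa, ρ = 3885 kg/m³
  candidate X: M = 172 kN·m/kg
  candidate A: M = 91.4 kN·m/kg
Highest index: candidate X.

candidate X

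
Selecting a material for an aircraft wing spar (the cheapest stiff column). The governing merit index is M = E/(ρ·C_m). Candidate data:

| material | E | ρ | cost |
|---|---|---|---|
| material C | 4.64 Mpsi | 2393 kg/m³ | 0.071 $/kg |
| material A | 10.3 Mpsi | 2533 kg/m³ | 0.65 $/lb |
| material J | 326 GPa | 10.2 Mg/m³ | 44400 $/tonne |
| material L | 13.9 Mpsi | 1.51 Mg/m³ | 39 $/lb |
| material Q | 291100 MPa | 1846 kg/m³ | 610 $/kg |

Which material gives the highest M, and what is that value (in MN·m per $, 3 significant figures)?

material C, M = 188 MN·m per $

Convert each candidate to consistent units, then evaluate M:
  material C: E = 31.99 GPa, ρ = 2393 kg/m³, cost = 0.07100 $/kg
  material A: E = 71.02 GPa, ρ = 2533 kg/m³, cost = 1.433 $/kg
  material J: E = 326.0 GPa, ρ = 10200 kg/m³, cost = 44.40 $/kg
  material L: E = 95.84 GPa, ρ = 1510 kg/m³, cost = 85.98 $/kg
  material Q: E = 291.1 GPa, ρ = 1846 kg/m³, cost = 610.0 $/kg
  material C: M = 188 MN·m per $
  material A: M = 19.6 MN·m per $
  material L: M = 0.738 MN·m per $
  material J: M = 0.720 MN·m per $
  material Q: M = 0.259 MN·m per $
Highest index: material C.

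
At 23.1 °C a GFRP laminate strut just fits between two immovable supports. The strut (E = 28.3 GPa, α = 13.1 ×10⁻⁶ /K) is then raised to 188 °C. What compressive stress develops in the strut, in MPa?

ΔT = 164.9 K. Constrained thermal stress σ = E·α·ΔT = 28.30×10³ MPa × 13.1×10⁻⁶ × 164.9 = 61.1 MPa (compressive).

61.1 MPa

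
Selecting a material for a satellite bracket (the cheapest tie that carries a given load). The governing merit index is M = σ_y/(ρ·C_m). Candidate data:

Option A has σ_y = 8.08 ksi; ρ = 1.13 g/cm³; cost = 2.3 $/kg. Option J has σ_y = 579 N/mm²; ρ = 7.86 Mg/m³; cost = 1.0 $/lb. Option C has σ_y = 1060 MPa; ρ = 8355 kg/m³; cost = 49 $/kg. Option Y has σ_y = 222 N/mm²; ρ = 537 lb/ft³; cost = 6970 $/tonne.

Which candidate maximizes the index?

Normalizing units and computing the index:
  option A: σ_y = 55.71 MPa, ρ = 1130 kg/m³, cost = 2.300 $/kg
  option J: σ_y = 579.0 MPa, ρ = 7860 kg/m³, cost = 2.205 $/kg
  option C: σ_y = 1060 MPa, ρ = 8355 kg/m³, cost = 49.00 $/kg
  option Y: σ_y = 222.0 MPa, ρ = 8602 kg/m³, cost = 6.970 $/kg
  option J: M = 33.4 kN·m per $
  option A: M = 21.4 kN·m per $
  option Y: M = 3.70 kN·m per $
  option C: M = 2.59 kN·m per $
The maximum is for option J.

option J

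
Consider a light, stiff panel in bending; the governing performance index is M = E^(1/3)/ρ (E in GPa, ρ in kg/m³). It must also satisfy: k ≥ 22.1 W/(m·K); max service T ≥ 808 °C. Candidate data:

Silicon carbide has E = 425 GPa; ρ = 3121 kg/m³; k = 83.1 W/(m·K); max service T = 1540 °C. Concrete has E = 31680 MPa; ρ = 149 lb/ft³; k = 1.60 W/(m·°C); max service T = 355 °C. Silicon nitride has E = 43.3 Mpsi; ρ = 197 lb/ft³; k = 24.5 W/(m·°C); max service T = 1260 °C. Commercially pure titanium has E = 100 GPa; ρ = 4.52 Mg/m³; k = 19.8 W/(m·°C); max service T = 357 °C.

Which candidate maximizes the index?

Screen on constraints: k ≥ 22.1 W/(m·K); max service T ≥ 808 °C. Survivors: silicon carbide, silicon nitride.
After converting to SI:
  silicon carbide: E = 425.0 GPa, ρ = 3121 kg/m³
  silicon nitride: E = 298.5 GPa, ρ = 3156 kg/m³
  silicon carbide: M = 2.41×10⁻³
  silicon nitride: M = 2.12×10⁻³
Silicon carbide has the largest M.

silicon carbide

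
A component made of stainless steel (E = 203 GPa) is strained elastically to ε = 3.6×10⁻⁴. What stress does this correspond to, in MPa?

σ = E·ε = 203000 MPa × 3.6×10⁻⁴ = 73.1 MPa.

73.1 MPa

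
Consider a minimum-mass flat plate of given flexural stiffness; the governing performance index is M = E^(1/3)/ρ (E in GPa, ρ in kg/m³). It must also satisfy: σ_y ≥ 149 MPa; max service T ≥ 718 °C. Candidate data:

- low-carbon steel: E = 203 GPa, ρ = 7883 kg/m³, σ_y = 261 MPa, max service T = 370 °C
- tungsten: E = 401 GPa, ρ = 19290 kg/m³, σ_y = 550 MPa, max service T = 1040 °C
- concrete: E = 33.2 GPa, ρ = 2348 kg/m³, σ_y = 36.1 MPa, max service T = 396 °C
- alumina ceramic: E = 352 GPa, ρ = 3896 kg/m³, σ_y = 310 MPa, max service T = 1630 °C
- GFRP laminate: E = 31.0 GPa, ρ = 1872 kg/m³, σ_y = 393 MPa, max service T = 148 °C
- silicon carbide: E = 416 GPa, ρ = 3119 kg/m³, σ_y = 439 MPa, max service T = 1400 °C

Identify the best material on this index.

Screen on constraints: σ_y ≥ 149 MPa; max service T ≥ 718 °C. Survivors: tungsten, alumina ceramic, silicon carbide.
Evaluate M for each candidate:
  silicon carbide: M = 2.39×10⁻³
  alumina ceramic: M = 1.81×10⁻³
  tungsten: M = 0.382×10⁻³
Silicon carbide ranks first.

silicon carbide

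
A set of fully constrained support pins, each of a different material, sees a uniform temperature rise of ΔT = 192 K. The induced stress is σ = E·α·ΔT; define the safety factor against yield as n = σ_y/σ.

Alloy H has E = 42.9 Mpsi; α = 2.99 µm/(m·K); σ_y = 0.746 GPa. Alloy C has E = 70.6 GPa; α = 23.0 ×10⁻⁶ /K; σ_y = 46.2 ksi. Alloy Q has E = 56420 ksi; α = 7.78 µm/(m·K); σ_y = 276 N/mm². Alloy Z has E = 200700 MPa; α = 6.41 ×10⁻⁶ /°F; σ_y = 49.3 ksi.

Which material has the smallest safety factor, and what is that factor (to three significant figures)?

alloy Q, n = 0.475

With everything in SI (GPa, ×10⁻⁶/K, MPa):
  alloy H: E = 295.8, α = 2.99, σ_y = 746.0 → σ = 170 MPa, n = 4.39
  alloy C: E = 70.60, α = 23.0, σ_y = 318.5 → σ = 312 MPa, n = 1.02
  alloy Q: E = 389.0, α = 7.78, σ_y = 276.0 → σ = 581 MPa, n = 0.475
  alloy Z: E = 200.7, α = 11.5, σ_y = 339.9 → σ = 445 MPa, n = 0.765
The minimum is alloy Q at n = 0.475.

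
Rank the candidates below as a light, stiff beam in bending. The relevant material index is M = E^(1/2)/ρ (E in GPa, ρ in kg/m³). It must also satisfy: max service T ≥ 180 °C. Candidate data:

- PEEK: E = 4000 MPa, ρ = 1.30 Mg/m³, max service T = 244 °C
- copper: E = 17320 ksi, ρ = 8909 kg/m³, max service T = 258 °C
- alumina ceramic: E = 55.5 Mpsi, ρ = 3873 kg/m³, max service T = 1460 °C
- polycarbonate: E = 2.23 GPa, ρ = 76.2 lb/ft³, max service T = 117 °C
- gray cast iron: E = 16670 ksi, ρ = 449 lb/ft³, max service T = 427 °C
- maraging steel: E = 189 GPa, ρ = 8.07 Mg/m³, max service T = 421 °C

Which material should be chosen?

Screen on constraints: max service T ≥ 180 °C. Survivors: PEEK, copper, alumina ceramic, gray cast iron, maraging steel.
Putting every candidate on a common basis:
  PEEK: E = 4.000 GPa, ρ = 1300 kg/m³
  copper: E = 119.4 GPa, ρ = 8909 kg/m³
  alumina ceramic: E = 382.7 GPa, ρ = 3873 kg/m³
  gray cast iron: E = 114.9 GPa, ρ = 7192 kg/m³
  maraging steel: E = 189.0 GPa, ρ = 8070 kg/m³
  alumina ceramic: M = 5.05×10⁻³
  maraging steel: M = 1.70×10⁻³
  PEEK: M = 1.54×10⁻³
  gray cast iron: M = 1.49×10⁻³
  copper: M = 1.23×10⁻³
Alumina ceramic has the largest M.

alumina ceramic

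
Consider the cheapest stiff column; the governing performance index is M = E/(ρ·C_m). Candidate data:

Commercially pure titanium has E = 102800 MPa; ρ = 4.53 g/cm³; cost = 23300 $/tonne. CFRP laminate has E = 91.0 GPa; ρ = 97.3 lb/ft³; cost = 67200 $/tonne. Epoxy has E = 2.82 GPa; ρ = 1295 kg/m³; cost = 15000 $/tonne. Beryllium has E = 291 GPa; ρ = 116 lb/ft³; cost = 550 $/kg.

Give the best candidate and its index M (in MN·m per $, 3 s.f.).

Normalizing units and computing the index:
  commercially pure titanium: E = 102.8 GPa, ρ = 4530 kg/m³, cost = 23.30 $/kg
  CFRP laminate: E = 91.00 GPa, ρ = 1559 kg/m³, cost = 67.20 $/kg
  epoxy: E = 2.820 GPa, ρ = 1295 kg/m³, cost = 15.00 $/kg
  beryllium: E = 291.0 GPa, ρ = 1858 kg/m³, cost = 550.0 $/kg
  commercially pure titanium: M = 0.974 MN·m per $
  CFRP laminate: M = 0.869 MN·m per $
  beryllium: M = 0.285 MN·m per $
  epoxy: M = 0.145 MN·m per $
The maximum is for commercially pure titanium.

commercially pure titanium, M = 0.974 MN·m per $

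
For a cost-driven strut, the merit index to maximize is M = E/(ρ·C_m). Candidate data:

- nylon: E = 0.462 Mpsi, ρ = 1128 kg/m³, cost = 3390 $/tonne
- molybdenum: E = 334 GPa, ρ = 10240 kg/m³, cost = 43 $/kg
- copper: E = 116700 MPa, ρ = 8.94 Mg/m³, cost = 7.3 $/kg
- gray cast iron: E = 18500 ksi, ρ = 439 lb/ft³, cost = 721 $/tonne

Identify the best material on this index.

Normalizing units and computing the index:
  nylon: E = 3.185 GPa, ρ = 1128 kg/m³, cost = 3.390 $/kg
  molybdenum: E = 334.0 GPa, ρ = 10240 kg/m³, cost = 43.00 $/kg
  copper: E = 116.7 GPa, ρ = 8940 kg/m³, cost = 7.300 $/kg
  gray cast iron: E = 127.6 GPa, ρ = 7032 kg/m³, cost = 0.7210 $/kg
  gray cast iron: M = 25.2 MN·m per $
  copper: M = 1.79 MN·m per $
  nylon: M = 0.833 MN·m per $
  molybdenum: M = 0.759 MN·m per $
Gray cast iron ranks first.

gray cast iron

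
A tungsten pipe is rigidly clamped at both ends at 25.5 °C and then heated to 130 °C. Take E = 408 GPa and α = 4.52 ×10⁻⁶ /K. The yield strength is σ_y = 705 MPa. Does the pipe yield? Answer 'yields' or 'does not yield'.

does not yield

ΔT = 104.5 K. Constrained thermal stress σ = E·α·ΔT = 408.0×10³ MPa × 4.52×10⁻⁶ × 104.5 = 193 MPa (compressive).
Compare to σ_y = 705 MPa: σ < σ_y, so it does not yield.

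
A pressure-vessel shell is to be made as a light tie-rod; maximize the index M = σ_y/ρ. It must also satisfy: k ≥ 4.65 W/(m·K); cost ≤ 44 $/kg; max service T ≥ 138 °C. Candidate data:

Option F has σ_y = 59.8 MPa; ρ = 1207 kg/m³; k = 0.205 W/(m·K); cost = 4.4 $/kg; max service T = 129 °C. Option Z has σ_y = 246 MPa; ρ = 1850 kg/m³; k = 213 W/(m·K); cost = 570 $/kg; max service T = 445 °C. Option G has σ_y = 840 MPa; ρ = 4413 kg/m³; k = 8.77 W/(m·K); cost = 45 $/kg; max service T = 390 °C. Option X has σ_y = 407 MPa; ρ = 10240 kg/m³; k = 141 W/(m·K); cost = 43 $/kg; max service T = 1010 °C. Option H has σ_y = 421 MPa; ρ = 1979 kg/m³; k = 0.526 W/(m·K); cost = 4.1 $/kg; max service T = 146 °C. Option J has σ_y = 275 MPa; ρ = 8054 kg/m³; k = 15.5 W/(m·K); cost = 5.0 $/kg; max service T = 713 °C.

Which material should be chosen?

option X

Screen on constraints: k ≥ 4.65 W/(m·K); cost ≤ 44 $/kg; max service T ≥ 138 °C. Survivors: option X, option J.
Per-candidate index values:
  option X: M = 39.7 kN·m/kg
  option J: M = 34.1 kN·m/kg
Option X ranks first.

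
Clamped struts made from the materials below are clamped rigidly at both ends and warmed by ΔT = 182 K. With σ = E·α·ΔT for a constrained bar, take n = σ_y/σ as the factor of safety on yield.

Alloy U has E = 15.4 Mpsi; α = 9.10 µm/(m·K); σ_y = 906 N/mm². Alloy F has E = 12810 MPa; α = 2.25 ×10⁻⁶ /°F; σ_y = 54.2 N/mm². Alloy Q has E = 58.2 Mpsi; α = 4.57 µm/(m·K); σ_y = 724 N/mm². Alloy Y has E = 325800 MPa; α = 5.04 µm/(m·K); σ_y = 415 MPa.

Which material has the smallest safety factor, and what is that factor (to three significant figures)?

Per material, after unit conversion:
  alloy U: E = 106.2, α = 9.10, σ_y = 906.0 → σ = 176 MPa, n = 5.15
  alloy F: E = 12.81, α = 4.05, σ_y = 54.20 → σ = 9.44 MPa, n = 5.74
  alloy Q: E = 401.3, α = 4.57, σ_y = 724.0 → σ = 334 MPa, n = 2.17
  alloy Y: E = 325.8, α = 5.04, σ_y = 415.0 → σ = 299 MPa, n = 1.39
Alloy Y has the lowest safety factor, n = 1.39.

alloy Y, n = 1.39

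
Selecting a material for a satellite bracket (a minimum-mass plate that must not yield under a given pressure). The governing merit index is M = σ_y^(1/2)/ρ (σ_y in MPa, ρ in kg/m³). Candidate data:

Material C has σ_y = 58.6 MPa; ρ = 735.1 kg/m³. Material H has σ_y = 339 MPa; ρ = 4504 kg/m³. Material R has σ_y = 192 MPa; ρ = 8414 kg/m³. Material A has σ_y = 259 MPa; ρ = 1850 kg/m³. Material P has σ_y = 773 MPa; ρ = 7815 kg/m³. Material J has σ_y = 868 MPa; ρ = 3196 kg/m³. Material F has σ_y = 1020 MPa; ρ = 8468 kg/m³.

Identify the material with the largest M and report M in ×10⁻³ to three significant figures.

material C, M = 10.4×10⁻³

Evaluate M for each candidate:
  material C: M = 10.4×10⁻³
  material J: M = 9.22×10⁻³
  material A: M = 8.70×10⁻³
  material H: M = 4.09×10⁻³
  material F: M = 3.77×10⁻³
  material P: M = 3.56×10⁻³
  material R: M = 1.65×10⁻³
The maximum is for material C.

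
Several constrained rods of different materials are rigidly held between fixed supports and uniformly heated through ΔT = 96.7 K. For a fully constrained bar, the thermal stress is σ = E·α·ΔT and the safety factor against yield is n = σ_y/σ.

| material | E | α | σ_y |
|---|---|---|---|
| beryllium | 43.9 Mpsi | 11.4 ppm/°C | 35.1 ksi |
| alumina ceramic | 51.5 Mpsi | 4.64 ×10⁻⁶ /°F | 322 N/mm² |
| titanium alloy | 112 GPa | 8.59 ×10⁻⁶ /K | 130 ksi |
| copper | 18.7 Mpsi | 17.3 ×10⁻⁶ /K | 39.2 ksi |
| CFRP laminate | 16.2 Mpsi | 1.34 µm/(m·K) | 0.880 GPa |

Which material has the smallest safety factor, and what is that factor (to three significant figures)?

beryllium, n = 0.725

With everything in SI (GPa, ×10⁻⁶/K, MPa):
  beryllium: E = 302.7, α = 11.4, σ_y = 242.0 → σ = 334 MPa, n = 0.725
  alumina ceramic: E = 355.1, α = 8.35, σ_y = 322.0 → σ = 287 MPa, n = 1.12
  titanium alloy: E = 112.0, α = 8.59, σ_y = 896.3 → σ = 93.0 MPa, n = 9.63
  copper: E = 128.9, α = 17.3, σ_y = 270.3 → σ = 216 MPa, n = 1.25
  CFRP laminate: E = 111.7, α = 1.34, σ_y = 880.0 → σ = 14.5 MPa, n = 60.8
Smallest n: beryllium with n = 0.725.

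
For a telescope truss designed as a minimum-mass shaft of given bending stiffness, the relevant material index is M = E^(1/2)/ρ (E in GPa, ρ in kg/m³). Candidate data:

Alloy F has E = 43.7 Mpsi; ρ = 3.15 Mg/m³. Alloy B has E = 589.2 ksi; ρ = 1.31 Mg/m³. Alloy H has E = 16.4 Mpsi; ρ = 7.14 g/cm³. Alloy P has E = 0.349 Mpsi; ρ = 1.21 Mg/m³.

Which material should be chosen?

alloy F

In SI units:
  alloy F: E = 301.3 GPa, ρ = 3150 kg/m³
  alloy B: E = 4.062 GPa, ρ = 1310 kg/m³
  alloy H: E = 113.1 GPa, ρ = 7140 kg/m³
  alloy P: E = 2.406 GPa, ρ = 1210 kg/m³
  alloy F: M = 5.51×10⁻³
  alloy B: M = 1.54×10⁻³
  alloy H: M = 1.49×10⁻³
  alloy P: M = 1.28×10⁻³
The maximum is for alloy F.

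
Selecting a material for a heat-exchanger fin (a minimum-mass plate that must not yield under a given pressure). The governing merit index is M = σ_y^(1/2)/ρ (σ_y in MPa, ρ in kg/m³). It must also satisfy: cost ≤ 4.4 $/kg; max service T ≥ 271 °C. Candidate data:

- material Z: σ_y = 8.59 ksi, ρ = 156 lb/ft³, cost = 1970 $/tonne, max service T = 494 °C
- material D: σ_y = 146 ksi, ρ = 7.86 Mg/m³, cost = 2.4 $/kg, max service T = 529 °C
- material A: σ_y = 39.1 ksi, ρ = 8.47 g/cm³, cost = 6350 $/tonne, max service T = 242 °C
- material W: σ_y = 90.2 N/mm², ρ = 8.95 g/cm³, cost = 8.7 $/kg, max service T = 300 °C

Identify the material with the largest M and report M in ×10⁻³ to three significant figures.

material D, M = 4.04×10⁻³

Screen on constraints: cost ≤ 4.4 $/kg; max service T ≥ 271 °C. Survivors: material Z, material D.
Normalizing units and computing the index:
  material Z: σ_y = 59.23 MPa, ρ = 2499 kg/m³
  material D: σ_y = 1007 MPa, ρ = 7860 kg/m³
  material D: M = 4.04×10⁻³
  material Z: M = 3.08×10⁻³
The maximum is for material D.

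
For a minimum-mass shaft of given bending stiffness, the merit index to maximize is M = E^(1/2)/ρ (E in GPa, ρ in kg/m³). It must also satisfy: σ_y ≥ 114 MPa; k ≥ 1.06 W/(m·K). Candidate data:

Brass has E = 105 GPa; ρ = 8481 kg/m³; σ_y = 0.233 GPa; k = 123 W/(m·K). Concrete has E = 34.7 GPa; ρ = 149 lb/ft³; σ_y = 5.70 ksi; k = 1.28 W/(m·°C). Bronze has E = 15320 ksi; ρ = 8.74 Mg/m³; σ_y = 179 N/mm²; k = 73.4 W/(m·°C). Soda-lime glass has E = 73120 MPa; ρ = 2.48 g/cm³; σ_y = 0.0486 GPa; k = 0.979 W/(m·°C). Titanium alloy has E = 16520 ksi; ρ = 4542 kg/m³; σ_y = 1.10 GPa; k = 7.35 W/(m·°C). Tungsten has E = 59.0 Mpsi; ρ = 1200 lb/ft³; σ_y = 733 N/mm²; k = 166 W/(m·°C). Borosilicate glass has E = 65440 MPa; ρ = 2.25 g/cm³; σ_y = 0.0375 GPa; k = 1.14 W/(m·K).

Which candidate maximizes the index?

titanium alloy

Screen on constraints: σ_y ≥ 114 MPa; k ≥ 1.06 W/(m·K). Survivors: brass, bronze, titanium alloy, tungsten.
After converting to SI:
  brass: E = 105.0 GPa, ρ = 8481 kg/m³
  bronze: E = 105.6 GPa, ρ = 8740 kg/m³
  titanium alloy: E = 113.9 GPa, ρ = 4542 kg/m³
  tungsten: E = 406.8 GPa, ρ = 19220 kg/m³
  titanium alloy: M = 2.35×10⁻³
  brass: M = 1.21×10⁻³
  bronze: M = 1.18×10⁻³
  tungsten: M = 1.05×10⁻³
Titanium alloy ranks first.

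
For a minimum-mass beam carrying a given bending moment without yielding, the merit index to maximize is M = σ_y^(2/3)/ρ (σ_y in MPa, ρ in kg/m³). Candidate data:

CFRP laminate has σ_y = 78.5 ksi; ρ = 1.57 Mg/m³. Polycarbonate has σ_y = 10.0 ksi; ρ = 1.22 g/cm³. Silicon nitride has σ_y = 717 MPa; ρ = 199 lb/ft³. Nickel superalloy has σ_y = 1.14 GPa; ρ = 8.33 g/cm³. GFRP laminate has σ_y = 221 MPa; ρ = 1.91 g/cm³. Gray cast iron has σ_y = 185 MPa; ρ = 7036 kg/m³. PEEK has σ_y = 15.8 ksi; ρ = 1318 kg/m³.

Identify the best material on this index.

CFRP laminate

In SI units:
  CFRP laminate: σ_y = 541.2 MPa, ρ = 1570 kg/m³
  polycarbonate: σ_y = 68.95 MPa, ρ = 1220 kg/m³
  silicon nitride: σ_y = 717.0 MPa, ρ = 3188 kg/m³
  nickel superalloy: σ_y = 1140 MPa, ρ = 8330 kg/m³
  GFRP laminate: σ_y = 221.0 MPa, ρ = 1910 kg/m³
  gray cast iron: σ_y = 185.0 MPa, ρ = 7036 kg/m³
  PEEK: σ_y = 108.9 MPa, ρ = 1318 kg/m³
  CFRP laminate: M = 42.3×10⁻³
  silicon nitride: M = 25.1×10⁻³
  GFRP laminate: M = 19.1×10⁻³
  PEEK: M = 17.3×10⁻³
  polycarbonate: M = 13.8×10⁻³
  nickel superalloy: M = 13.1×10⁻³
  gray cast iron: M = 4.61×10⁻³
CFRP laminate has the largest M.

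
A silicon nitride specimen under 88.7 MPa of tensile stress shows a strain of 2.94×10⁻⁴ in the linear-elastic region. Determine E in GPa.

302 GPa

E = σ/ε = 88.7 MPa / 2.94×10⁻⁴ = 301700 MPa = 302 GPa.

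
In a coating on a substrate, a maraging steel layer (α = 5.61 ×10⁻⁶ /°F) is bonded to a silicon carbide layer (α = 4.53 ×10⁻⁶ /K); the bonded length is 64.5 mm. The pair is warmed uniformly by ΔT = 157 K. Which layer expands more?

maraging steel

maraging steel: α = 5.61×10⁻⁶/°F × 9/5 = 10.1×10⁻⁶/K.
α(maraging steel) = 10.1×10⁻⁶/K vs α(silicon carbide) = 4.53×10⁻⁶/K.
Higher α expands more for the same ΔT: maraging steel.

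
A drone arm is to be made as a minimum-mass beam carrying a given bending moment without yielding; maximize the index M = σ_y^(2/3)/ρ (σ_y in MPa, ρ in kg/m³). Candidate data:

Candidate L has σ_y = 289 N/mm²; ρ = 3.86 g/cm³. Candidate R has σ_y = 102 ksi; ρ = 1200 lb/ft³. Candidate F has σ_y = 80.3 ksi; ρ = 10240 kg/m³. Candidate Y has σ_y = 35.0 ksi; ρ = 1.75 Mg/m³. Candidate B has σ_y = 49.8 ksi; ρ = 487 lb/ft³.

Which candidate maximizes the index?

candidate Y

After converting to SI:
  candidate L: σ_y = 289.0 MPa, ρ = 3860 kg/m³
  candidate R: σ_y = 703.3 MPa, ρ = 19220 kg/m³
  candidate F: σ_y = 553.6 MPa, ρ = 10240 kg/m³
  candidate Y: σ_y = 241.3 MPa, ρ = 1750 kg/m³
  candidate B: σ_y = 343.4 MPa, ρ = 7801 kg/m³
  candidate Y: M = 22.1×10⁻³
  candidate L: M = 11.3×10⁻³
  candidate F: M = 6.58×10⁻³
  candidate B: M = 6.29×10⁻³
  candidate R: M = 4.11×10⁻³
The maximum is for candidate Y.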